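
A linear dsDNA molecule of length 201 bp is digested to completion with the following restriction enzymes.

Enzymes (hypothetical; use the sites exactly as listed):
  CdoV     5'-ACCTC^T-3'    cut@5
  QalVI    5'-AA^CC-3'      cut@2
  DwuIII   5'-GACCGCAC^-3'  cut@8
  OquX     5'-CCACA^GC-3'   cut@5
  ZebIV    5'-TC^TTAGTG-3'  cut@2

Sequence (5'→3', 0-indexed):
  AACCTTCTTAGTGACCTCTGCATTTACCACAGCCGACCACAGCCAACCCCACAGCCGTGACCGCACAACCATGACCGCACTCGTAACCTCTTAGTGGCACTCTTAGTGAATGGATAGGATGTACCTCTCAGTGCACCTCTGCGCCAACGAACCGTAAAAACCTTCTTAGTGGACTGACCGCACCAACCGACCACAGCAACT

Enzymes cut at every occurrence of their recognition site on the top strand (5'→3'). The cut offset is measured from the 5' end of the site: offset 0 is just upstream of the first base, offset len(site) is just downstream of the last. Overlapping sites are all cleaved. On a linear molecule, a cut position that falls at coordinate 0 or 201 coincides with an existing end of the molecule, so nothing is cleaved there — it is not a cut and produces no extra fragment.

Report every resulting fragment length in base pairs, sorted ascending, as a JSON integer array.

Per-enzyme occurrences:
  CdoV ACCTCT/5: at [13, 85, 122, 134] ⇒ [18, 90, 127, 139]
  QalVI AACC/2: at [0, 44, 66, 84, 149, 158, 184] ⇒ [2, 46, 68, 86, 151, 160, 186]
  DwuIII GACCGCAC/8: at [58, 72, 175] ⇒ [66, 80, 183]
  OquX CCACAGC/5: at [26, 36, 48, 190] ⇒ [31, 41, 53, 195]
  ZebIV TCTTAGTG/2: at [5, 88, 100, 163] ⇒ [7, 90, 102, 165]

Pooled cuts: [2, 7, 18, 31, 41, 46, 53, 66, 68, 80, 86, 90, 102, 127, 139, 151, 160, 165, 183, 186, 195]

Fragment lengths:
  [0,2): 2 bp
  [2,7): 5 bp
  [7,18): 11 bp
  [18,31): 13 bp
  [31,41): 10 bp
  [41,46): 5 bp
  [46,53): 7 bp
  [53,66): 13 bp
  [66,68): 2 bp
  [68,80): 12 bp
  [80,86): 6 bp
  [86,90): 4 bp
  [90,102): 12 bp
  [102,127): 25 bp
  [127,139): 12 bp
  [139,151): 12 bp
  [151,160): 9 bp
  [160,165): 5 bp
  [165,183): 18 bp
  [183,186): 3 bp
  [186,195): 9 bp
  [195,201): 6 bp

[2,2,3,4,5,5,5,6,6,7,9,9,10,11,12,12,12,12,13,13,18,25]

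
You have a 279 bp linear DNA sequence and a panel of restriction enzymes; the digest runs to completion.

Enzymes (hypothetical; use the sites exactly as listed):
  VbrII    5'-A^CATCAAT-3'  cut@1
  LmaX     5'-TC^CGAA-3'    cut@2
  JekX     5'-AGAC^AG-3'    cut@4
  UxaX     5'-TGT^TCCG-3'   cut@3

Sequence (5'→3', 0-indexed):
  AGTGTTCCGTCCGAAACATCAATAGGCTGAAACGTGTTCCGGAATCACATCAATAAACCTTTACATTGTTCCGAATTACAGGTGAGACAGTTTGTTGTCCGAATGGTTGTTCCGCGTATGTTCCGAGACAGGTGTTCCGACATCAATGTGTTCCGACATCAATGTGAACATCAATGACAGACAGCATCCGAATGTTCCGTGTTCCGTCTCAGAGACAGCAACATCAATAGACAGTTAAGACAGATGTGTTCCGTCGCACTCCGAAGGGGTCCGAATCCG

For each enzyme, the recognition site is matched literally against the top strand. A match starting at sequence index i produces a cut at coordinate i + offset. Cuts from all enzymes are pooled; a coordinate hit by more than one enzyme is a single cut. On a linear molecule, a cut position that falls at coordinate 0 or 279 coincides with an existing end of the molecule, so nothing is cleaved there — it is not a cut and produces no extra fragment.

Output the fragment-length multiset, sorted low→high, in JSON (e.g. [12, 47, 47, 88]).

[2,5,5,5,5,5,6,6,6,7,7,8,8,8,9,10,10,11,11,11,11,11,12,12,14,14,17,21,22]

Per-enzyme occurrences:
  VbrII (ACATCAAT, off=1): starts [15, 46, 139, 155, 167, 220] → cuts [16, 47, 140, 156, 168, 221]
  LmaX (TCCGAA, off=2): starts [9, 69, 97, 186, 259, 269] → cuts [11, 71, 99, 188, 261, 271]
  JekX (AGACAG, off=4): starts [84, 125, 178, 212, 228, 237] → cuts [88, 129, 182, 216, 232, 241]
  UxaX (TGTTCCG, off=3): starts [2, 34, 66, 107, 118, 132, 148, 192, 199, 246] → cuts [5, 37, 69, 110, 121, 135, 151, 195, 202, 249]

All cut coordinates (distinct, sorted): [5, 11, 16, 37, 47, 69, 71, 88, 99, 110, 121, 129, 135, 140, 151, 156, 168, 182, 188, 195, 202, 216, 221, 232, 241, 249, 261, 271]

Fragment lengths:
  [0,5): 5 bp
  [5,11): 6 bp
  [11,16): 5 bp
  [16,37): 21 bp
  [37,47): 10 bp
  [47,69): 22 bp
  [69,71): 2 bp
  [71,88): 17 bp
  [88,99): 11 bp
  [99,110): 11 bp
  [110,121): 11 bp
  [121,129): 8 bp
  [129,135): 6 bp
  [135,140): 5 bp
  [140,151): 11 bp
  [151,156): 5 bp
  [156,168): 12 bp
  [168,182): 14 bp
  [182,188): 6 bp
  [188,195): 7 bp
  [195,202): 7 bp
  [202,216): 14 bp
  [216,221): 5 bp
  [221,232): 11 bp
  [232,241): 9 bp
  [241,249): 8 bp
  [249,261): 12 bp
  [261,271): 10 bp
  [271,279): 8 bp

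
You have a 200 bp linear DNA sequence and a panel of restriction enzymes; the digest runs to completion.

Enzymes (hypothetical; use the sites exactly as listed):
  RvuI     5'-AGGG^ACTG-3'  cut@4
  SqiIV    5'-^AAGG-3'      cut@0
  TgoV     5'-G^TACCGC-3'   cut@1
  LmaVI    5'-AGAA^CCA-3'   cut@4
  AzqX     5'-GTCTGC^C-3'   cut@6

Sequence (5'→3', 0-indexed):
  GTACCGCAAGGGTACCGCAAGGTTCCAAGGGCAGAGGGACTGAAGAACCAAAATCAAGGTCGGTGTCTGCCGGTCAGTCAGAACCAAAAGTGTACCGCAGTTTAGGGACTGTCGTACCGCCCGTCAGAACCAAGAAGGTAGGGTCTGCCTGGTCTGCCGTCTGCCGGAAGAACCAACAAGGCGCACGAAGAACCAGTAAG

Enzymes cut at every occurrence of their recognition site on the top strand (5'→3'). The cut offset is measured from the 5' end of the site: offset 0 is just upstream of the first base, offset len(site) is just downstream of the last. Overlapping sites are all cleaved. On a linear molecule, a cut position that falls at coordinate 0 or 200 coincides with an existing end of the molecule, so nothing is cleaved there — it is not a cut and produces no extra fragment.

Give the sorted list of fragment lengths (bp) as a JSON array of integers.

Per-enzyme occurrences:
  RvuI AGGGACTG/4: at [34, 103] ⇒ [38, 107]
  SqiIV AAGG/0: at [7, 18, 26, 55, 134, 177] ⇒ [7, 18, 26, 55, 134, 177]
  TgoV GTACCGC/1: at [0, 11, 91, 113] ⇒ [1, 12, 92, 114]
  LmaVI AGAACCA/4: at [43, 79, 125, 168, 188] ⇒ [47, 83, 129, 172, 192]
  AzqX GTCTGCC/6: at [64, 142, 151, 158] ⇒ [70, 148, 157, 164]

All cut coordinates (distinct, sorted): [1, 7, 12, 18, 26, 38, 47, 55, 70, 83, 92, 107, 114, 129, 134, 148, 157, 164, 172, 177, 192]

Fragments:
  [0,1): 1 bp
  [1,7): 6 bp
  [7,12): 5 bp
  [12,18): 6 bp
  [18,26): 8 bp
  [26,38): 12 bp
  [38,47): 9 bp
  [47,55): 8 bp
  [55,70): 15 bp
  [70,83): 13 bp
  [83,92): 9 bp
  [92,107): 15 bp
  [107,114): 7 bp
  [114,129): 15 bp
  [129,134): 5 bp
  [134,148): 14 bp
  [148,157): 9 bp
  [157,164): 7 bp
  [164,172): 8 bp
  [172,177): 5 bp
  [177,192): 15 bp
  [192,200): 8 bp

[1,5,5,5,6,6,7,7,8,8,8,8,9,9,9,12,13,14,15,15,15,15]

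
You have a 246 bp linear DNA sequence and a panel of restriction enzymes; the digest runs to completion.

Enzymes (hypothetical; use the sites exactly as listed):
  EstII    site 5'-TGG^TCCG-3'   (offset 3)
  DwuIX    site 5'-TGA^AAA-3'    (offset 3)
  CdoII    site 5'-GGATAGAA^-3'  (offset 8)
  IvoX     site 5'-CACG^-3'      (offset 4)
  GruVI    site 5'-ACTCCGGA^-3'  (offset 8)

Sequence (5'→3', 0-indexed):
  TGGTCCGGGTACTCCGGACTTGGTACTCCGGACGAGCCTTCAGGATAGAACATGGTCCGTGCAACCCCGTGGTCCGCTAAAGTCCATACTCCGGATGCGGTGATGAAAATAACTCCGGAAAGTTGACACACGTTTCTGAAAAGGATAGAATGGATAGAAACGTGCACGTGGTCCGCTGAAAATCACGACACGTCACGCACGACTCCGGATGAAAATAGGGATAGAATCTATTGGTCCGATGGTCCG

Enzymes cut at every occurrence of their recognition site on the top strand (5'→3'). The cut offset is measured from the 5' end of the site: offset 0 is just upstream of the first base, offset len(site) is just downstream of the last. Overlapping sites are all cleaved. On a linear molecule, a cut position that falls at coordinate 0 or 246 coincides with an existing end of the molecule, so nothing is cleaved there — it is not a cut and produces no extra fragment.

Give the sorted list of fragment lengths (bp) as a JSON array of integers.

[3,3,3,4,4,5,5,5,7,8,8,8,8,8,9,9,11,11,13,13,14,14,15,17,18,23]

Per-enzyme occurrences:
  EstII TGGTCCG/3: at [0, 52, 69, 168, 231, 239] ⇒ [3, 55, 72, 171, 234, 242]
  DwuIX TGAAAA/3: at [103, 136, 176, 209] ⇒ [106, 139, 179, 212]
  CdoII GGATAGAA/8: at [42, 142, 151, 218] ⇒ [50, 150, 159, 226]
  IvoX CACG/4: at [128, 164, 183, 188, 193, 197] ⇒ [132, 168, 187, 192, 197, 201]
  GruVI ACTCCGGA/8: at [10, 24, 87, 111, 201] ⇒ [18, 32, 95, 119, 209]

Pooled cuts: [3, 18, 32, 50, 55, 72, 95, 106, 119, 132, 139, 150, 159, 168, 171, 179, 187, 192, 197, 201, 209, 212, 226, 234, 242]

Fragment lengths:
  [0,3): 3 bp
  [3,18): 15 bp
  [18,32): 14 bp
  [32,50): 18 bp
  [50,55): 5 bp
  [55,72): 17 bp
  [72,95): 23 bp
  [95,106): 11 bp
  [106,119): 13 bp
  [119,132): 13 bp
  [132,139): 7 bp
  [139,150): 11 bp
  [150,159): 9 bp
  [159,168): 9 bp
  [168,171): 3 bp
  [171,179): 8 bp
  [179,187): 8 bp
  [187,192): 5 bp
  [192,197): 5 bp
  [197,201): 4 bp
  [201,209): 8 bp
  [209,212): 3 bp
  [212,226): 14 bp
  [226,234): 8 bp
  [234,242): 8 bp
  [242,246): 4 bp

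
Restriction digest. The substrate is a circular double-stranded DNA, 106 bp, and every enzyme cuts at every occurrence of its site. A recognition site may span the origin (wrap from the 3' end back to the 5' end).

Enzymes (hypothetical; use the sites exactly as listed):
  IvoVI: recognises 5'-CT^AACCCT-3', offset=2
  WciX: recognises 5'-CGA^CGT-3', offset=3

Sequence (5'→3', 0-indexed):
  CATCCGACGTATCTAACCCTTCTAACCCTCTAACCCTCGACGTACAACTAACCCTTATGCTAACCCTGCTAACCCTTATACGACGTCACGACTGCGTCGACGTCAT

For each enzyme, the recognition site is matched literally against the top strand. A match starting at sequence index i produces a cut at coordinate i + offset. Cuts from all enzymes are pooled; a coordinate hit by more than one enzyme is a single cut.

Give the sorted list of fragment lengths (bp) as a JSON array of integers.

[7,8,9,9,9,9,12,13,13,17]

Scan for sites:
  IvoVI CTAACCCT/2: at [12, 21, 29, 47, 59, 68] ⇒ [14, 23, 31, 49, 61, 70]
  WciX CGACGT/3: at [4, 37, 80, 97] ⇒ [7, 40, 83, 100]

Pooled cuts: [7, 14, 23, 31, 40, 49, 61, 70, 83, 100]

Fragments:
  7→14: 7 bp
  14→23: 9 bp
  23→31: 8 bp
  31→40: 9 bp
  40→49: 9 bp
  49→61: 12 bp
  61→70: 9 bp
  70→83: 13 bp
  83→100: 17 bp
  100→7 (wrap): 106-100+7 = 13 bp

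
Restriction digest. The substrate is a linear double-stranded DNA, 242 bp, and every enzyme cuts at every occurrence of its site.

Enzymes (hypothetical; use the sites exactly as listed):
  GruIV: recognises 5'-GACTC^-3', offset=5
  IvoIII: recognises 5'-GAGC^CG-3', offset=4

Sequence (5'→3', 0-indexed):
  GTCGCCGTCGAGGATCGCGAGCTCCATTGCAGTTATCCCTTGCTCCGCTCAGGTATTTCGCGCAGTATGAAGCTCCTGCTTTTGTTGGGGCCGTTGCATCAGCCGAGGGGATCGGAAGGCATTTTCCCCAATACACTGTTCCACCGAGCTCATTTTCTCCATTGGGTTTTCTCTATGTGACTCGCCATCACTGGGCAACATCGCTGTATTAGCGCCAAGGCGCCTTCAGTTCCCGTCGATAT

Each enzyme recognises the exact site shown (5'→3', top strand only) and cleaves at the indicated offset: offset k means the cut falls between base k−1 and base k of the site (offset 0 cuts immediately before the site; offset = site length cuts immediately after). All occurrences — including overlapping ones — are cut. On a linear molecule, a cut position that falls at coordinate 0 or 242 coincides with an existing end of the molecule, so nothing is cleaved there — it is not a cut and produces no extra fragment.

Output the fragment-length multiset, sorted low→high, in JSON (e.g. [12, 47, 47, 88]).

Site scan:
  GruIV (GACTC, off=5): starts [178] → cuts [183]
  IvoIII (GAGCCG, off=4): no sites

All cut coordinates (distinct, sorted): [183]

Fragment lengths:
  [0,183): 183 bp
  [183,242): 59 bp

[59,183]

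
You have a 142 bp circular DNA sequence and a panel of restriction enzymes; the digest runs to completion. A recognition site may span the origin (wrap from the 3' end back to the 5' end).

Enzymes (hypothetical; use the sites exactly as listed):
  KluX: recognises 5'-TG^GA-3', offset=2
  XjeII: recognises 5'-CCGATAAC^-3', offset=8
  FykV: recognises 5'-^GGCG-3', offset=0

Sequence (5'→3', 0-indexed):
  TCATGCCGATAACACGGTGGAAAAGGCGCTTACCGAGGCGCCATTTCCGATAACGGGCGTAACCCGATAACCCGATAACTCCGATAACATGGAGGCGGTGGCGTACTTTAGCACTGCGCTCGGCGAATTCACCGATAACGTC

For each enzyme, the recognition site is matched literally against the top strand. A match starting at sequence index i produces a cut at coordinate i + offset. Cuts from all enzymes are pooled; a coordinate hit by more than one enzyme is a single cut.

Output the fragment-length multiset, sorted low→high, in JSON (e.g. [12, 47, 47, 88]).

[1,2,3,5,6,6,8,9,12,16,16,18,18,22]

Scan for sites:
  KluX TGGA/2: at [17, 89] ⇒ [19, 91]
  XjeII CCGATAAC/8: at [5, 46, 63, 71, 80, 131] ⇒ [13, 54, 71, 79, 88, 139]
  FykV GGCG/0: at [24, 36, 55, 93, 99, 121] ⇒ [24, 36, 55, 93, 99, 121]

Pooled cuts: [13, 19, 24, 36, 54, 55, 71, 79, 88, 91, 93, 99, 121, 139]

Fragments:
  13→19: 6 bp
  19→24: 5 bp
  24→36: 12 bp
  36→54: 18 bp
  54→55: 1 bp
  55→71: 16 bp
  71→79: 8 bp
  79→88: 9 bp
  88→91: 3 bp
  91→93: 2 bp
  93→99: 6 bp
  99→121: 22 bp
  121→139: 18 bp
  139→13 (wrap): 142-139+13 = 16 bp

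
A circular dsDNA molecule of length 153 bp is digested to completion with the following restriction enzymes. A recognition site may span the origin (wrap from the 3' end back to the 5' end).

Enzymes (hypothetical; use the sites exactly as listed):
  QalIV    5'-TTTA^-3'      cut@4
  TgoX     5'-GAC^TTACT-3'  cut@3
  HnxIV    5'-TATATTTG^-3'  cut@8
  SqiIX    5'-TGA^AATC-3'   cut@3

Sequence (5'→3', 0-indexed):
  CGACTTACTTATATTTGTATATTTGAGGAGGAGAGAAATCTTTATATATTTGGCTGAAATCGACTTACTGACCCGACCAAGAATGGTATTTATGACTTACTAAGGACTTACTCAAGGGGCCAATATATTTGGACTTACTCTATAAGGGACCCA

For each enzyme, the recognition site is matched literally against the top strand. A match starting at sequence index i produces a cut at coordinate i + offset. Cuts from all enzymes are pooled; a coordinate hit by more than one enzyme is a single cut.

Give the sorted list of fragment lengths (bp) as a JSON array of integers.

[3,4,5,7,8,8,11,13,19,23,24,28]

Site scan:
  QalIV TTTA/4: at [40, 88] ⇒ [44, 92]
  TgoX GACTTACT/3: at [1, 61, 93, 104, 131] ⇒ [4, 64, 96, 107, 134]
  HnxIV TATATTTG/8: at [9, 17, 44, 123] ⇒ [17, 25, 52, 131]
  SqiIX TGAAATC/3: at [54] ⇒ [57]

All cut coordinates (distinct, sorted): [4, 17, 25, 44, 52, 57, 64, 92, 96, 107, 131, 134]

Fragment lengths:
  4→17: 13 bp
  17→25: 8 bp
  25→44: 19 bp
  44→52: 8 bp
  52→57: 5 bp
  57→64: 7 bp
  64→92: 28 bp
  92→96: 4 bp
  96→107: 11 bp
  107→131: 24 bp
  131→134: 3 bp
  134→4 (wrap): 153-134+4 = 23 bp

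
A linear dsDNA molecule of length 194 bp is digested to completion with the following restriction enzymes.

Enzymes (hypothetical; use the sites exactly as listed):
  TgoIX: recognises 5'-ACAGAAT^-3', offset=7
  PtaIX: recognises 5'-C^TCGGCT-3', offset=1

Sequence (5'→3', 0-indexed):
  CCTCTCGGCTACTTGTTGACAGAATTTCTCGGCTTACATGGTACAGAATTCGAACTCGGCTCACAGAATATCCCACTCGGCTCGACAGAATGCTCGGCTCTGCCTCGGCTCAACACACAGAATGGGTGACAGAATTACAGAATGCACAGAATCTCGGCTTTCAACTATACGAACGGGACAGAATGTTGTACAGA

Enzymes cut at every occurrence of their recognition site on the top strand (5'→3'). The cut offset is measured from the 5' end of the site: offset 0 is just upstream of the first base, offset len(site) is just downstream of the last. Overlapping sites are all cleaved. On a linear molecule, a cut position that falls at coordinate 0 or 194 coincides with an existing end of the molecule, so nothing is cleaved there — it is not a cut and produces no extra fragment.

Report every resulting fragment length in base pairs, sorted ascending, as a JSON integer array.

Site scan:
  TgoIX (ACAGAAT, off=7): starts [18, 42, 62, 84, 116, 128, 136, 145, 177] → cuts [25, 49, 69, 91, 123, 135, 143, 152, 184]
  PtaIX (CTCGGCT, off=1): starts [3, 27, 54, 75, 92, 103, 152] → cuts [4, 28, 55, 76, 93, 104, 153]

All cut coordinates (distinct, sorted): [4, 25, 28, 49, 55, 69, 76, 91, 93, 104, 123, 135, 143, 152, 153, 184]

Fragments:
  [0,4): 4 bp
  [4,25): 21 bp
  [25,28): 3 bp
  [28,49): 21 bp
  [49,55): 6 bp
  [55,69): 14 bp
  [69,76): 7 bp
  [76,91): 15 bp
  [91,93): 2 bp
  [93,104): 11 bp
  [104,123): 19 bp
  [123,135): 12 bp
  [135,143): 8 bp
  [143,152): 9 bp
  [152,153): 1 bp
  [153,184): 31 bp
  [184,194): 10 bp

[1,2,3,4,6,7,8,9,10,11,12,14,15,19,21,21,31]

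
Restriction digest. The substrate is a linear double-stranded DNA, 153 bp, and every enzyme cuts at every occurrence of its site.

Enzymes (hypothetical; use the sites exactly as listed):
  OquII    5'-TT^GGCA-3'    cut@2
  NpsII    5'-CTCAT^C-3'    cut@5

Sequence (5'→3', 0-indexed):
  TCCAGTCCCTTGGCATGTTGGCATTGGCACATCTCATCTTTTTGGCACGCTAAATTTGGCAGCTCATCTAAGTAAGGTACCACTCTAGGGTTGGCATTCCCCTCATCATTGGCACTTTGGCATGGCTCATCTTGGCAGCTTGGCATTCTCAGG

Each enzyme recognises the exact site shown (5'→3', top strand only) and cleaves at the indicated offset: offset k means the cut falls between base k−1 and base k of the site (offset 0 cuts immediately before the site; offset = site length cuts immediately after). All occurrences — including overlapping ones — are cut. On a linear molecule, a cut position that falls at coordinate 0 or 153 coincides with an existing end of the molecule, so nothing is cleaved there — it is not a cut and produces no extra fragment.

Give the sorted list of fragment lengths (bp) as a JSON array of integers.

[3,4,6,6,8,8,8,10,11,12,12,12,14,14,25]

Scan for sites:
  OquII TTGGCA/2: at [9, 17, 23, 41, 55, 90, 108, 116, 131, 139] ⇒ [11, 19, 25, 43, 57, 92, 110, 118, 133, 141]
  NpsII CTCATC/5: at [32, 62, 101, 125] ⇒ [37, 67, 106, 130]

Pooled cuts: [11, 19, 25, 37, 43, 57, 67, 92, 106, 110, 118, 130, 133, 141]

Fragment lengths:
  [0,11): 11 bp
  [11,19): 8 bp
  [19,25): 6 bp
  [25,37): 12 bp
  [37,43): 6 bp
  [43,57): 14 bp
  [57,67): 10 bp
  [67,92): 25 bp
  [92,106): 14 bp
  [106,110): 4 bp
  [110,118): 8 bp
  [118,130): 12 bp
  [130,133): 3 bp
  [133,141): 8 bp
  [141,153): 12 bp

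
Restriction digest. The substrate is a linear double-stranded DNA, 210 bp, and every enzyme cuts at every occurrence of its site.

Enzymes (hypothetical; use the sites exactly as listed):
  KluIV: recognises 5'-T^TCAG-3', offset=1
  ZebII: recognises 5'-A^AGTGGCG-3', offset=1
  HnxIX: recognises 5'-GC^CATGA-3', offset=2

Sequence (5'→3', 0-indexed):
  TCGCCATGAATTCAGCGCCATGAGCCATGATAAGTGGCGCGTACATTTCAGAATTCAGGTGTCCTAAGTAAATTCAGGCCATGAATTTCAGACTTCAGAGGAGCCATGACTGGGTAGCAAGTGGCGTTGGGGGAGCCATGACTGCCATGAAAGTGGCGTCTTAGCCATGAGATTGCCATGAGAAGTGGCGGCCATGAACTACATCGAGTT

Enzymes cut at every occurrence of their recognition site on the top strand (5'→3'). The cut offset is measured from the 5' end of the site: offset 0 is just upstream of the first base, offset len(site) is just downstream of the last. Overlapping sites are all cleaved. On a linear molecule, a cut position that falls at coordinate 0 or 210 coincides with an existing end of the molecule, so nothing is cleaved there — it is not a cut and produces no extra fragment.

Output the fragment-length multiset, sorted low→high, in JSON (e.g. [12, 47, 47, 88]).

Site scan:
  KluIV TTCAG/1: at [10, 46, 53, 72, 86, 93] ⇒ [11, 47, 54, 73, 87, 94]
  ZebII AAGTGGCG/1: at [31, 118, 150, 182] ⇒ [32, 119, 151, 183]
  HnxIX GCCATGA/2: at [2, 16, 23, 77, 102, 134, 143, 163, 174, 190] ⇒ [4, 18, 25, 79, 104, 136, 145, 165, 176, 192]

Pooled cuts: [4, 11, 18, 25, 32, 47, 54, 73, 79, 87, 94, 104, 119, 136, 145, 151, 165, 176, 183, 192]

Fragment lengths:
  [0,4): 4 bp
  [4,11): 7 bp
  [11,18): 7 bp
  [18,25): 7 bp
  [25,32): 7 bp
  [32,47): 15 bp
  [47,54): 7 bp
  [54,73): 19 bp
  [73,79): 6 bp
  [79,87): 8 bp
  [87,94): 7 bp
  [94,104): 10 bp
  [104,119): 15 bp
  [119,136): 17 bp
  [136,145): 9 bp
  [145,151): 6 bp
  [151,165): 14 bp
  [165,176): 11 bp
  [176,183): 7 bp
  [183,192): 9 bp
  [192,210): 18 bp

[4,6,6,7,7,7,7,7,7,7,8,9,9,10,11,14,15,15,17,18,19]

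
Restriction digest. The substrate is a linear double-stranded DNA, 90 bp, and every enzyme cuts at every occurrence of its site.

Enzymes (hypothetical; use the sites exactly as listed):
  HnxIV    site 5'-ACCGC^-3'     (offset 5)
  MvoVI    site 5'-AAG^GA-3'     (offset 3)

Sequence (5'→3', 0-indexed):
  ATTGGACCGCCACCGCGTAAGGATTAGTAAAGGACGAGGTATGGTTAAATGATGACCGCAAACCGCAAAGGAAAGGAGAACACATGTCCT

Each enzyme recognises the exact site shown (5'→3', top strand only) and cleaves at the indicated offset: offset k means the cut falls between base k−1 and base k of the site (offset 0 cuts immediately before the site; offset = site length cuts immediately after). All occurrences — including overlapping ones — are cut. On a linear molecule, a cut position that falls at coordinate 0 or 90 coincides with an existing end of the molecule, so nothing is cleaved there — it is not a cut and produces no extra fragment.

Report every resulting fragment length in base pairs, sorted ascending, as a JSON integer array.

[4,5,5,6,7,10,11,15,27]

Site scan:
  HnxIV (ACCGC, off=5): starts [5, 11, 54, 61] → cuts [10, 16, 59, 66]
  MvoVI (AAGGA, off=3): starts [18, 29, 67, 72] → cuts [21, 32, 70, 75]

All cut coordinates (distinct, sorted): [10, 16, 21, 32, 59, 66, 70, 75]

Fragment lengths:
  [0,10): 10 bp
  [10,16): 6 bp
  [16,21): 5 bp
  [21,32): 11 bp
  [32,59): 27 bp
  [59,66): 7 bp
  [66,70): 4 bp
  [70,75): 5 bp
  [75,90): 15 bp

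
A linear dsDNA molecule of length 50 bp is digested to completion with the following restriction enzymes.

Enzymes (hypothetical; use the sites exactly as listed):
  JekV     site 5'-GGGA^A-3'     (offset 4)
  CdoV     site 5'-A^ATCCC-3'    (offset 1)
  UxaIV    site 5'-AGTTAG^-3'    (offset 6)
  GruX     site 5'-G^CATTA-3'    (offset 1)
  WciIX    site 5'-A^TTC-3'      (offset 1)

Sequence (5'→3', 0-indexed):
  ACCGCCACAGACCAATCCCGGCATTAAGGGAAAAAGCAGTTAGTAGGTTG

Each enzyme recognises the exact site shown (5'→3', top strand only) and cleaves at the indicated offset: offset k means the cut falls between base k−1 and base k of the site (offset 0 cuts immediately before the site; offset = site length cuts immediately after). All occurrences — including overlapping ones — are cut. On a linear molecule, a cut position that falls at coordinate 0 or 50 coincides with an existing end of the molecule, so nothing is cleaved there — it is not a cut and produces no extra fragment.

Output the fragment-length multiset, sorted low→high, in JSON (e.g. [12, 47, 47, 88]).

Per-enzyme occurrences:
  JekV GGGAA/4: at [27] ⇒ [31]
  CdoV AATCCC/1: at [13] ⇒ [14]
  UxaIV AGTTAG/6: at [37] ⇒ [43]
  GruX GCATTA/1: at [20] ⇒ [21]
  WciIX (ATTC, off=1): no sites

All cut coordinates (distinct, sorted): [14, 21, 31, 43]

Fragment lengths:
  [0,14): 14 bp
  [14,21): 7 bp
  [21,31): 10 bp
  [31,43): 12 bp
  [43,50): 7 bp

[7,7,10,12,14]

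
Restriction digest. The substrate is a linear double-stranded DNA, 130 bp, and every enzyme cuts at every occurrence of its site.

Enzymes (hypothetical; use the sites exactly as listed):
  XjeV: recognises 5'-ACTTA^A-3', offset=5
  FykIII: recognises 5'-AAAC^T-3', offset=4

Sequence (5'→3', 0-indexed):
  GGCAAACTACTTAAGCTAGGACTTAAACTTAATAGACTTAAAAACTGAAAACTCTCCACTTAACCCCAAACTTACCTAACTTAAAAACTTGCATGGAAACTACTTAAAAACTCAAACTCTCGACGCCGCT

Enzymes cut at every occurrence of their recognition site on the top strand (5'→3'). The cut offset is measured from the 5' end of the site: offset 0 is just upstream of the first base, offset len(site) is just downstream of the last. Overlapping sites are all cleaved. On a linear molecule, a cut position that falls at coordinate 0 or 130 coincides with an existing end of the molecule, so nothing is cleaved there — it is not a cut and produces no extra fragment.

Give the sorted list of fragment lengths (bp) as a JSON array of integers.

[3,3,5,5,5,6,6,6,7,7,9,9,10,12,12,12,13]

Per-enzyme occurrences:
  XjeV ACTTAA/5: at [8, 20, 26, 35, 57, 78, 101] ⇒ [13, 25, 31, 40, 62, 83, 106]
  FykIII AAACT/4: at [3, 24, 41, 48, 67, 84, 96, 107, 113] ⇒ [7, 28, 45, 52, 71, 88, 100, 111, 117]

Pooled cuts: [7, 13, 25, 28, 31, 40, 45, 52, 62, 71, 83, 88, 100, 106, 111, 117]

Fragment lengths:
  [0,7): 7 bp
  [7,13): 6 bp
  [13,25): 12 bp
  [25,28): 3 bp
  [28,31): 3 bp
  [31,40): 9 bp
  [40,45): 5 bp
  [45,52): 7 bp
  [52,62): 10 bp
  [62,71): 9 bp
  [71,83): 12 bp
  [83,88): 5 bp
  [88,100): 12 bp
  [100,106): 6 bp
  [106,111): 5 bp
  [111,117): 6 bp
  [117,130): 13 bp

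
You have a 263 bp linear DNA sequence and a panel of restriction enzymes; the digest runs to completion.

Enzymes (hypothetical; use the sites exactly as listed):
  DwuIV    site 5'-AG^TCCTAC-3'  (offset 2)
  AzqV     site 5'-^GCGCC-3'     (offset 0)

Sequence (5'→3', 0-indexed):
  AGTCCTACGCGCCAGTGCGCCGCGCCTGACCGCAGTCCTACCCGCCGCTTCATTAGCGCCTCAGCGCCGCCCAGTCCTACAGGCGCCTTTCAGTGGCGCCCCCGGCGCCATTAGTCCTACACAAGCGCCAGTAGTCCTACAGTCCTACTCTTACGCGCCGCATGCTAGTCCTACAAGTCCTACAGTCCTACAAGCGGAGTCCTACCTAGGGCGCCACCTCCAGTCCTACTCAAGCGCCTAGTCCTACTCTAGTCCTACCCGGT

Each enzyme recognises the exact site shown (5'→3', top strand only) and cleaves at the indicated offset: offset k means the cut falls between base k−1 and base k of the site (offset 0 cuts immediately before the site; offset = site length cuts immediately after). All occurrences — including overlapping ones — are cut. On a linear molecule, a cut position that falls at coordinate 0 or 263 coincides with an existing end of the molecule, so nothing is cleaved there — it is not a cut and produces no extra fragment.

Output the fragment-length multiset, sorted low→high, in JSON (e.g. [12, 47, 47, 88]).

Site scan:
  DwuIV (AGTCCTAC, off=2): starts [0, 33, 72, 112, 132, 140, 166, 175, 183, 197, 221, 239, 250] → cuts [2, 35, 74, 114, 134, 142, 168, 177, 185, 199, 223, 241, 252]
  AzqV (GCGCC, off=0): starts [8, 16, 21, 55, 63, 82, 95, 104, 124, 154, 210, 233] → cuts [8, 16, 21, 55, 63, 82, 95, 104, 124, 154, 210, 233]

All cut coordinates (distinct, sorted): [2, 8, 16, 21, 35, 55, 63, 74, 82, 95, 104, 114, 124, 134, 142, 154, 168, 177, 185, 199, 210, 223, 233, 241, 252]

Fragment lengths:
  [0,2): 2 bp
  [2,8): 6 bp
  [8,16): 8 bp
  [16,21): 5 bp
  [21,35): 14 bp
  [35,55): 20 bp
  [55,63): 8 bp
  [63,74): 11 bp
  [74,82): 8 bp
  [82,95): 13 bp
  [95,104): 9 bp
  [104,114): 10 bp
  [114,124): 10 bp
  [124,134): 10 bp
  [134,142): 8 bp
  [142,154): 12 bp
  [154,168): 14 bp
  [168,177): 9 bp
  [177,185): 8 bp
  [185,199): 14 bp
  [199,210): 11 bp
  [210,223): 13 bp
  [223,233): 10 bp
  [233,241): 8 bp
  [241,252): 11 bp
  [252,263): 11 bp

[2,5,6,8,8,8,8,8,8,9,9,10,10,10,10,11,11,11,11,12,13,13,14,14,14,20]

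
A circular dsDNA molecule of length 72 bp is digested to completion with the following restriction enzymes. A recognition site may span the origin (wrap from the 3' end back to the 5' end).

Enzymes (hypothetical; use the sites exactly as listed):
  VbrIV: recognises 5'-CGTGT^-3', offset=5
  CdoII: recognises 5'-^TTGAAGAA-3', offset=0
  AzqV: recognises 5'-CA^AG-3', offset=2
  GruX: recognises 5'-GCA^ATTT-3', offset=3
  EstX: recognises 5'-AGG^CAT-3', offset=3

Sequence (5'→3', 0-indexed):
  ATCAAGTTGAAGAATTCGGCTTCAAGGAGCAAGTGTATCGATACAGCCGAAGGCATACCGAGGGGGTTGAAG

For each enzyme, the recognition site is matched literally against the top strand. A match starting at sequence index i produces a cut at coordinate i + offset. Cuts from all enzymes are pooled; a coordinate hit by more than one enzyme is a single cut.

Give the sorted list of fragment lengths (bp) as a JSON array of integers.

[2,7,18,22,23]

Scan for sites:
  VbrIV (CGTGT, off=5): no sites
  CdoII (TTGAAGAA, off=0): starts [6] → cuts [6]
  AzqV (CAAG, off=2): starts [2, 22, 29] → cuts [4, 24, 31]
  GruX (GCAATTT, off=3): no sites
  EstX (AGGCAT, off=3): starts [50] → cuts [53]

All cut coordinates (distinct, sorted): [4, 6, 24, 31, 53]

Fragments:
  4→6: 2 bp
  6→24: 18 bp
  24→31: 7 bp
  31→53: 22 bp
  53→4 (wrap): 72-53+4 = 23 bp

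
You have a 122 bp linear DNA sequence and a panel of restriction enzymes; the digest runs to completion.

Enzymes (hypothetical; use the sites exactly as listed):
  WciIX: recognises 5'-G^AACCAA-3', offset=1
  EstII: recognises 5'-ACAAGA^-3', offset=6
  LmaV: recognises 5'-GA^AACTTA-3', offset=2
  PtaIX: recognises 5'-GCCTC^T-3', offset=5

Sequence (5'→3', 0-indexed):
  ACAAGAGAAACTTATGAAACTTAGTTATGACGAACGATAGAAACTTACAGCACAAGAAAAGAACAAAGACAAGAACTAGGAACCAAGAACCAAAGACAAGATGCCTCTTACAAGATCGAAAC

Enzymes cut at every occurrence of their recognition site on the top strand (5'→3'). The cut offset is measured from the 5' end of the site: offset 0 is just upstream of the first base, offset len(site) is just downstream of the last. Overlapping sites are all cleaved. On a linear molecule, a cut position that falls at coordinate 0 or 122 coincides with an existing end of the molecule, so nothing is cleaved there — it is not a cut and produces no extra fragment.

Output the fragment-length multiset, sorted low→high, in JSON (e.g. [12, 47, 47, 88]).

[2,6,6,6,7,7,8,9,14,16,17,24]

Site scan:
  WciIX GAACCAA/1: at [79, 86] ⇒ [80, 87]
  EstII ACAAGA/6: at [0, 51, 68, 95, 109] ⇒ [6, 57, 74, 101, 115]
  LmaV GAAACTTA/2: at [6, 15, 39] ⇒ [8, 17, 41]
  PtaIX GCCTCT/5: at [102] ⇒ [107]

All cut coordinates (distinct, sorted): [6, 8, 17, 41, 57, 74, 80, 87, 101, 107, 115]

Fragment lengths:
  [0,6): 6 bp
  [6,8): 2 bp
  [8,17): 9 bp
  [17,41): 24 bp
  [41,57): 16 bp
  [57,74): 17 bp
  [74,80): 6 bp
  [80,87): 7 bp
  [87,101): 14 bp
  [101,107): 6 bp
  [107,115): 8 bp
  [115,122): 7 bp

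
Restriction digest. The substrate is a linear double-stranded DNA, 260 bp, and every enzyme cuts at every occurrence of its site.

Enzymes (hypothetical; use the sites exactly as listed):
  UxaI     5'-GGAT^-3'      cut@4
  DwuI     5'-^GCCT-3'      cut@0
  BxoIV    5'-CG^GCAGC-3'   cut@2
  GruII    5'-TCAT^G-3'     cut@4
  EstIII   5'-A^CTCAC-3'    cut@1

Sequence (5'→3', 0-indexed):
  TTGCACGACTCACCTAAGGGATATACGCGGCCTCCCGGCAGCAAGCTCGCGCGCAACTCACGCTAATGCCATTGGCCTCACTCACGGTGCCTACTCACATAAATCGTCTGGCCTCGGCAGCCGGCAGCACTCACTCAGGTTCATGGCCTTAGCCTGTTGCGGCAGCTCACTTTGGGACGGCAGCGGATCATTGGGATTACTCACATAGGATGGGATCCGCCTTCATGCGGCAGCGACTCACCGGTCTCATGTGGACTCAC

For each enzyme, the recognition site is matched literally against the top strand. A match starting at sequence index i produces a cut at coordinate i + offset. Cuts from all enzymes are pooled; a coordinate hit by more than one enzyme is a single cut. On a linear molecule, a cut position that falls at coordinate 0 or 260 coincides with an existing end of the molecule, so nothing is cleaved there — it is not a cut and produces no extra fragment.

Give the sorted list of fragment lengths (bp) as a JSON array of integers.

Scan for sites:
  UxaI (GGAT, off=4): starts [18, 184, 193, 207, 212] → cuts [22, 188, 197, 211, 216]
  DwuI (GCCT, off=0): starts [29, 74, 88, 110, 145, 151, 218] → cuts [29, 74, 88, 110, 145, 151, 218]
  BxoIV (CGGCAGC, off=2): starts [35, 114, 121, 159, 177, 227] → cuts [37, 116, 123, 161, 179, 229]
  GruII (TCATG, off=4): starts [140, 222, 246] → cuts [144, 226, 250]
  EstIII (ACTCAC, off=1): starts [7, 55, 79, 92, 128, 198, 235, 254] → cuts [8, 56, 80, 93, 129, 199, 236, 255]

Pooled cuts: [8, 22, 29, 37, 56, 74, 80, 88, 93, 110, 116, 123, 129, 144, 145, 151, 161, 179, 188, 197, 199, 211, 216, 218, 226, 229, 236, 250, 255]

Fragments:
  [0,8): 8 bp
  [8,22): 14 bp
  [22,29): 7 bp
  [29,37): 8 bp
  [37,56): 19 bp
  [56,74): 18 bp
  [74,80): 6 bp
  [80,88): 8 bp
  [88,93): 5 bp
  [93,110): 17 bp
  [110,116): 6 bp
  [116,123): 7 bp
  [123,129): 6 bp
  [129,144): 15 bp
  [144,145): 1 bp
  [145,151): 6 bp
  [151,161): 10 bp
  [161,179): 18 bp
  [179,188): 9 bp
  [188,197): 9 bp
  [197,199): 2 bp
  [199,211): 12 bp
  [211,216): 5 bp
  [216,218): 2 bp
  [218,226): 8 bp
  [226,229): 3 bp
  [229,236): 7 bp
  [236,250): 14 bp
  [250,255): 5 bp
  [255,260): 5 bp

[1,2,2,3,5,5,5,5,6,6,6,6,7,7,7,8,8,8,8,9,9,10,12,14,14,15,17,18,18,19]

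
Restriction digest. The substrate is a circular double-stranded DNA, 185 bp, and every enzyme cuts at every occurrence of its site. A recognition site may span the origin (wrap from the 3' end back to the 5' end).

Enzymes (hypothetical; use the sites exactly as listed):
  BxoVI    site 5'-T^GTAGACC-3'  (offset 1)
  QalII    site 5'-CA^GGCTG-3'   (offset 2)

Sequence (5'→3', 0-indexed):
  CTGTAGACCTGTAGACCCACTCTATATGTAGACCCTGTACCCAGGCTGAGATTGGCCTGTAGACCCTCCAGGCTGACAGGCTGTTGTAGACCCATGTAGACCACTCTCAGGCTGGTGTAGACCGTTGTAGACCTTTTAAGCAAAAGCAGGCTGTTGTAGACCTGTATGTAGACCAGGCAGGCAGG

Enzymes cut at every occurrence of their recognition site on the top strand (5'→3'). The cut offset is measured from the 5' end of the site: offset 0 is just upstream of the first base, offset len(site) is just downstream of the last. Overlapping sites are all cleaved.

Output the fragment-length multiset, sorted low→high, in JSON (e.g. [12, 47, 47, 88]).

[4,7,7,7,8,8,10,10,12,12,14,15,16,16,17,22]

Site scan:
  BxoVI TGTAGACC/1: at [1, 9, 26, 57, 84, 94, 115, 125, 154, 166] ⇒ [2, 10, 27, 58, 85, 95, 116, 126, 155, 167]
  QalII CAGGCTG/2: at [41, 68, 76, 107, 146, 181] ⇒ [43, 70, 78, 109, 148, 183]

All cut coordinates (distinct, sorted): [2, 10, 27, 43, 58, 70, 78, 85, 95, 109, 116, 126, 148, 155, 167, 183]

Fragment lengths:
  2→10: 8 bp
  10→27: 17 bp
  27→43: 16 bp
  43→58: 15 bp
  58→70: 12 bp
  70→78: 8 bp
  78→85: 7 bp
  85→95: 10 bp
  95→109: 14 bp
  109→116: 7 bp
  116→126: 10 bp
  126→148: 22 bp
  148→155: 7 bp
  155→167: 12 bp
  167→183: 16 bp
  183→2 (wrap): 185-183+2 = 4 bp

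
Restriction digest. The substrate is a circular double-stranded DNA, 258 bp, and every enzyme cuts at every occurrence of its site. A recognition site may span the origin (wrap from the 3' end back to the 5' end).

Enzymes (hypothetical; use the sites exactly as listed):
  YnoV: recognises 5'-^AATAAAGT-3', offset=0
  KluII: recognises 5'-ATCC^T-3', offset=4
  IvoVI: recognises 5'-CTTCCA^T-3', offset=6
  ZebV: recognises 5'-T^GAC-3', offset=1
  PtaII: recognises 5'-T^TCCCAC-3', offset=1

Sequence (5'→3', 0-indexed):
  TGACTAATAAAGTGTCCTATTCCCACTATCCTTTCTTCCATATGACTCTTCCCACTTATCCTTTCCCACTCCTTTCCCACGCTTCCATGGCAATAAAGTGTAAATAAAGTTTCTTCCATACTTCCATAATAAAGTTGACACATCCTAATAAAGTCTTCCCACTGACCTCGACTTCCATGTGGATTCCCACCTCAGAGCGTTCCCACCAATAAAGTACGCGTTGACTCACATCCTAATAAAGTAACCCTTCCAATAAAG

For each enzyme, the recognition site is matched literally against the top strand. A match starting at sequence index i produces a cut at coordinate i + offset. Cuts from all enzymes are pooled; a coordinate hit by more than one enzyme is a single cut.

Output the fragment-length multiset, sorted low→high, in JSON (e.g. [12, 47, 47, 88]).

Scan for sites:
  YnoV (AATAAAGT, off=0): starts [5, 91, 102, 127, 146, 207, 234, 251] → cuts [5, 91, 102, 127, 146, 207, 234, 251]
  KluII (ATCCT, off=4): starts [27, 57, 141, 229] → cuts [31, 61, 145, 233]
  IvoVI (CTTCCAT, off=6): starts [34, 81, 112, 120, 171] → cuts [40, 87, 118, 126, 177]
  ZebV (TGAC, off=1): starts [0, 42, 135, 162, 221] → cuts [1, 43, 136, 163, 222]
  PtaII (TTCCCAC, off=1): starts [19, 48, 62, 73, 155, 183, 199] → cuts [20, 49, 63, 74, 156, 184, 200]

Pooled cuts: [1, 5, 20, 31, 40, 43, 49, 61, 63, 74, 87, 91, 102, 118, 126, 127, 136, 145, 146, 156, 163, 177, 184, 200, 207, 222, 233, 234, 251]

Fragments:
  1→5: 4 bp
  5→20: 15 bp
  20→31: 11 bp
  31→40: 9 bp
  40→43: 3 bp
  43→49: 6 bp
  49→61: 12 bp
  61→63: 2 bp
  63→74: 11 bp
  74→87: 13 bp
  87→91: 4 bp
  91→102: 11 bp
  102→118: 16 bp
  118→126: 8 bp
  126→127: 1 bp
  127→136: 9 bp
  136→145: 9 bp
  145→146: 1 bp
  146→156: 10 bp
  156→163: 7 bp
  163→177: 14 bp
  177→184: 7 bp
  184→200: 16 bp
  200→207: 7 bp
  207→222: 15 bp
  222→233: 11 bp
  233→234: 1 bp
  234→251: 17 bp
  251→1 (wrap): 258-251+1 = 8 bp

[1,1,1,2,3,4,4,6,7,7,7,8,8,9,9,9,10,11,11,11,11,12,13,14,15,15,16,16,17]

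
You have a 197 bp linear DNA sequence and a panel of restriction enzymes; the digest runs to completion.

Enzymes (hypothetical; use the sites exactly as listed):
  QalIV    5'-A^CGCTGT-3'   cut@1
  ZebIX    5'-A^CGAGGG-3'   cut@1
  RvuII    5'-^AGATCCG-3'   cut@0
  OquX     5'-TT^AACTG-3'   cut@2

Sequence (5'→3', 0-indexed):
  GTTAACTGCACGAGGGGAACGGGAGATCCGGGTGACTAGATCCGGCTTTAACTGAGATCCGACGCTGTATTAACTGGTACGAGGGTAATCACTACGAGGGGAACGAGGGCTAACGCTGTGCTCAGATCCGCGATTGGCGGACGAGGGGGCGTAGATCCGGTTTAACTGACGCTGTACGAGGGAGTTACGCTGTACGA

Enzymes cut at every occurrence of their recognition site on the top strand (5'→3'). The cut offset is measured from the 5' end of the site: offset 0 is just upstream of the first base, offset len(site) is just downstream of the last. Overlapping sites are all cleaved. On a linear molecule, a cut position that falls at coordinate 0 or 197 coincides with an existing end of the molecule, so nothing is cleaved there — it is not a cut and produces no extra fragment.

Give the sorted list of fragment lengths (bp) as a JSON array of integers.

[3,5,6,7,7,8,8,9,9,10,10,10,11,11,11,12,13,14,15,18]

Per-enzyme occurrences:
  QalIV (ACGCTGT, off=1): starts [61, 112, 168, 186] → cuts [62, 113, 169, 187]
  ZebIX (ACGAGGG, off=1): starts [9, 78, 93, 102, 140, 175] → cuts [10, 79, 94, 103, 141, 176]
  RvuII (AGATCCG, off=0): starts [23, 37, 54, 123, 152] → cuts [23, 37, 54, 123, 152]
  OquX (TTAACTG, off=2): starts [1, 47, 69, 161] → cuts [3, 49, 71, 163]

Pooled cuts: [3, 10, 23, 37, 49, 54, 62, 71, 79, 94, 103, 113, 123, 141, 152, 163, 169, 176, 187]

Fragment lengths:
  [0,3): 3 bp
  [3,10): 7 bp
  [10,23): 13 bp
  [23,37): 14 bp
  [37,49): 12 bp
  [49,54): 5 bp
  [54,62): 8 bp
  [62,71): 9 bp
  [71,79): 8 bp
  [79,94): 15 bp
  [94,103): 9 bp
  [103,113): 10 bp
  [113,123): 10 bp
  [123,141): 18 bp
  [141,152): 11 bp
  [152,163): 11 bp
  [163,169): 6 bp
  [169,176): 7 bp
  [176,187): 11 bp
  [187,197): 10 bp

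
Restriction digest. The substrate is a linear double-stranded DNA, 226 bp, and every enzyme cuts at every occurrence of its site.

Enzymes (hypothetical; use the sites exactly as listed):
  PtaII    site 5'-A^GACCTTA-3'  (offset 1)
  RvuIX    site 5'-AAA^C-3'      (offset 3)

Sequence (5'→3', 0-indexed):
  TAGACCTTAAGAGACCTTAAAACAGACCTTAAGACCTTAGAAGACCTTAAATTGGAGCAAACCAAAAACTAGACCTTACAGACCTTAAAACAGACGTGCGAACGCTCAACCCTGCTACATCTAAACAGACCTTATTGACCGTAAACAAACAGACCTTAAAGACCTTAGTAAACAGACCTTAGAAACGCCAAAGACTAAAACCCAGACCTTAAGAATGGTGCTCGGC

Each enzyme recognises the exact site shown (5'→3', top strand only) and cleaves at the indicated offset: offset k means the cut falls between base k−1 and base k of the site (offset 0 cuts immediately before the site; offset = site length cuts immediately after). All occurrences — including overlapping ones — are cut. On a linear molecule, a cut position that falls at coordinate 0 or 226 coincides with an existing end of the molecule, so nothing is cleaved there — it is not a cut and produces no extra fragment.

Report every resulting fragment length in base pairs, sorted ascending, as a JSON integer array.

Per-enzyme occurrences:
  PtaII (AGACCTTA, off=1): starts [1, 11, 23, 31, 41, 70, 79, 126, 150, 159, 173, 203] → cuts [2, 12, 24, 32, 42, 71, 80, 127, 151, 160, 174, 204]
  RvuIX (AAAC, off=3): starts [19, 58, 65, 87, 122, 142, 146, 169, 182, 197] → cuts [22, 61, 68, 90, 125, 145, 149, 172, 185, 200]

Pooled cuts: [2, 12, 22, 24, 32, 42, 61, 68, 71, 80, 90, 125, 127, 145, 149, 151, 160, 172, 174, 185, 200, 204]

Fragments:
  [0,2): 2 bp
  [2,12): 10 bp
  [12,22): 10 bp
  [22,24): 2 bp
  [24,32): 8 bp
  [32,42): 10 bp
  [42,61): 19 bp
  [61,68): 7 bp
  [68,71): 3 bp
  [71,80): 9 bp
  [80,90): 10 bp
  [90,125): 35 bp
  [125,127): 2 bp
  [127,145): 18 bp
  [145,149): 4 bp
  [149,151): 2 bp
  [151,160): 9 bp
  [160,172): 12 bp
  [172,174): 2 bp
  [174,185): 11 bp
  [185,200): 15 bp
  [200,204): 4 bp
  [204,226): 22 bp

[2,2,2,2,2,3,4,4,7,8,9,9,10,10,10,10,11,12,15,18,19,22,35]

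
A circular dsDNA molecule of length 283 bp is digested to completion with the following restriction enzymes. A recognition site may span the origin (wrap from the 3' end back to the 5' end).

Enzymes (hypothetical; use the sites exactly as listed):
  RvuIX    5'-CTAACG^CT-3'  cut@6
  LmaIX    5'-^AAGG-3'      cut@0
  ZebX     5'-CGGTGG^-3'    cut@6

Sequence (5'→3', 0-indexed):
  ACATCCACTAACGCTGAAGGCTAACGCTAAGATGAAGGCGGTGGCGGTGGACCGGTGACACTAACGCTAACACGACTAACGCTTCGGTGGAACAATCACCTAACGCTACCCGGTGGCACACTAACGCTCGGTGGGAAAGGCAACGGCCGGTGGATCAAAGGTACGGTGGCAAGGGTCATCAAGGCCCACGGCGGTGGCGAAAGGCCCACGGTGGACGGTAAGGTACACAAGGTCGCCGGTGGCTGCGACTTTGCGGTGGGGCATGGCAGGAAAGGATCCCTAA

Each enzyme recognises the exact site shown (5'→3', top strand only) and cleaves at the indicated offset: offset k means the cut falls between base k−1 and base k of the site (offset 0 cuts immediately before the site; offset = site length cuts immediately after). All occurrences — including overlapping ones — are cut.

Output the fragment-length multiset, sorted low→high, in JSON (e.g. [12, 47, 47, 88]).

[1,2,3,3,4,5,6,8,8,9,9,10,10,10,10,11,12,12,14,14,15,15,16,17,17,17,25]

Scan for sites:
  RvuIX (CTAACGCT, off=6): starts [7, 20, 60, 75, 99, 120] → cuts [13, 26, 66, 81, 105, 126]
  LmaIX (AAGG, off=0): starts [16, 34, 136, 157, 170, 180, 200, 219, 228, 271] → cuts [16, 34, 136, 157, 170, 180, 200, 219, 228, 271]
  ZebX (CGGTGG, off=6): starts [38, 44, 84, 110, 128, 147, 163, 191, 208, 236, 253] → cuts [44, 50, 90, 116, 134, 153, 169, 197, 214, 242, 259]

Pooled cuts: [13, 16, 26, 34, 44, 50, 66, 81, 90, 105, 116, 126, 134, 136, 153, 157, 169, 170, 180, 197, 200, 214, 219, 228, 242, 259, 271]

Fragments:
  13→16: 3 bp
  16→26: 10 bp
  26→34: 8 bp
  34→44: 10 bp
  44→50: 6 bp
  50→66: 16 bp
  66→81: 15 bp
  81→90: 9 bp
  90→105: 15 bp
  105→116: 11 bp
  116→126: 10 bp
  126→134: 8 bp
  134→136: 2 bp
  136→153: 17 bp
  153→157: 4 bp
  157→169: 12 bp
  169→170: 1 bp
  170→180: 10 bp
  180→197: 17 bp
  197→200: 3 bp
  200→214: 14 bp
  214→219: 5 bp
  219→228: 9 bp
  228→242: 14 bp
  242→259: 17 bp
  259→271: 12 bp
  271→13 (wrap): 283-271+13 = 25 bp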